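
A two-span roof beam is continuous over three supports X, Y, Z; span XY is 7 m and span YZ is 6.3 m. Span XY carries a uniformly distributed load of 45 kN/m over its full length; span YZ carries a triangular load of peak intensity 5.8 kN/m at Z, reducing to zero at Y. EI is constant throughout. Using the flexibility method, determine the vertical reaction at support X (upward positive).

R_X = 135.9 kN

Insert a hinge at Y; M_Y is the redundant, and each span becomes simply supported.
Rotations at Y on the released spans (each span's end-slope, ×1/EI):
  span XY: UDL 45: wL³/(24EI) = 643.1/EI
  span YZ: triangular load, peak 5.8: 7w₀L³/(360EI) = 28.2/EI
  relative rotation θ_0 = (643.1 + 28.2)/EI = 671.3/EI
A unit hogging moment at Y produces rotation L₁/(3EI) + L₂/(3EI) = 4.433/EI.
Compatibility: M_Y·(L₁+L₂)/(3EI) = θ_0, giving M_Y = 151.4 kN·m (hogging).
Span XY, ΣM about X with M_Y applied at Y: R_Y^{XY}·7 = 1102 + 151.4, so R_Y^{XY} = 179.1 kN and R_X = 315 − 179.1 = 135.9 kN.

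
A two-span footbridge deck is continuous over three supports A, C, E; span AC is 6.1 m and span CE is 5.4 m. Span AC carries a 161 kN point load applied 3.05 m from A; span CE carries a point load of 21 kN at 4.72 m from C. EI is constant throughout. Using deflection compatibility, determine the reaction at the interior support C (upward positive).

Release continuity at C by inserting a hinge; the redundant is the internal moment M_C. The primary structure is two simply-supported spans AC and CE.
Rotations at C on the released spans (each span's end-slope, ×1/EI):
  span AC: point load 161 at a = 3.05: Pab(L + a)/(6LEI) = 374.4/EI
  span CE: point load 21 at a = 4.72: Pab(L + b)/(6LEI) = 12.65/EI
  relative rotation θ_0 = (374.4 + 12.65)/EI = 387.1/EI
A unit hogging moment at C produces rotation L₁/(3EI) + L₂/(3EI) = 3.833/EI.
Slope continuity at C: θ_0 = M_C·3.833/EI, so M_C = 387.1/3.833 = 101 kN·m (hogging).
Span AC, ΣM about A with M_C applied at C: R_C^{AC}·6.1 = 491.1 + 101, so R_C^{AC} = 97.05 kN and R_A = 161 − 97.05 = 63.95 kN.
Span CE, ΣM about E: R_C^{CE}·5.4 = 14.28 + 101, so R_C^{CE} = 21.34 kN and R_E = 21 − 21.34 = -0.3437 kN.
R_C = 97.05 + 21.34 = 118.4 kN.

R_C = 118.4 kN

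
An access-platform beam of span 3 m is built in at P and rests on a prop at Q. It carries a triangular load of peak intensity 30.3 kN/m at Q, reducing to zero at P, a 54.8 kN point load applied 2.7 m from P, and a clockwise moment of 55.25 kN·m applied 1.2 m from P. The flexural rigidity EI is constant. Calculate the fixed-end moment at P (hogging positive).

M_P = 26.26 kN·m

Remove the prop at Q; the released (primary) structure is a cantilever built in at P.
Free-end deflection of the primary structure under the applied loading (downward +):
  triangular load, peak 30.3 at the free end: 11w₀L⁴/(120EI) = 225/EI
  point load 54.8 at a = 2.7: Pa²(3L − a)/(6EI) = 419.5/EI
  clockwise couple 55.25 at a = 1.2: M₀a(2L − a)/(2EI) = 159.1/EI
  δ_0 = 803.6/EI
Flexibility coefficient — unit upward force at Q: δ_{QQ} = L³/(3EI) = 9/EI.
Compatibility at Q: δ_0 − R_Q·δ_{QQ} = 0, so R_Q = 803.6/9 = 89.28 kN.
Moment equilibrium about P: M_P = Σ(load moments about P) − R_Q·L = 294.1 − 89.28×3 = 26.26 kN·m.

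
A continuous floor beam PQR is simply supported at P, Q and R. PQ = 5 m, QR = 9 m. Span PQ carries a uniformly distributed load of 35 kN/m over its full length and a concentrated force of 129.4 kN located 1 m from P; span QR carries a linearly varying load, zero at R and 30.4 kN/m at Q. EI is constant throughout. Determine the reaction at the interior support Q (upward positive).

Insert a hinge at Q; M_Q is the redundant, and each span becomes simply supported.
Rotations at Q on the released spans (each span's end-slope, ×1/EI):
  span PQ: UDL 35: wL³/(24EI) = 182.3/EI
  span PQ: point load 129.4 at a = 1: Pab(L + a)/(6LEI) = 103.5/EI
  span QR: triangular load, peak 30.4: w₀L³/(45EI) = 492.5/EI
  relative rotation θ_0 = (285.8 + 492.5)/EI = 778.3/EI
A unit hogging moment at Q produces rotation L₁/(3EI) + L₂/(3EI) = 4.667/EI.
Compatibility: M_Q·(L₁+L₂)/(3EI) = θ_0, giving M_Q = 166.8 kN·m (hogging).
Span PQ, ΣM about P with M_Q applied at Q: R_Q^{PQ}·5 = 566.9 + 166.8, so R_Q^{PQ} = 146.7 kN and R_P = 304.4 − 146.7 = 157.7 kN.
Span QR, ΣM about R: R_Q^{QR}·9 = 820.8 + 166.8, so R_Q^{QR} = 109.7 kN and R_R = 136.8 − 109.7 = 27.07 kN.
R_Q = 146.7 + 109.7 = 256.5 kN.

R_Q = 256.5 kN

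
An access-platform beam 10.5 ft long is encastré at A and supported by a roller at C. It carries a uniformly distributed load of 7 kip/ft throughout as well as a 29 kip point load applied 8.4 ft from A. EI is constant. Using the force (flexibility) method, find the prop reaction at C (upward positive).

R_C = 47.98 kip

Release the roller at C. Primary structure: cantilever fixed at A.
Primary-structure tip deflection at C by superposition:
  UDL 7: wL⁴/(8EI) = 10636/EI
  point load 29 at a = 8.4: Pa²(3L − a)/(6EI) = 7878/EI
  δ_0 = 18514/EI
Flexibility coefficient — unit upward force at C: δ_{CC} = L³/(3EI) = 385.9/EI.
The prop prevents deflection at C: R_C = δ_0/δ_{CC} = 18514/385.9 = 47.98 kip.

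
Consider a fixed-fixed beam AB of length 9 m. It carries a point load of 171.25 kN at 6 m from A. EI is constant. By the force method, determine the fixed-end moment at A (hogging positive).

M_A = 114.2 kN·m

Take the two fixed-end moments M_A, M_B as redundants; the released structure is the simple span AB.
End rotations of the released simple span under the applied load (×1/EI):
  at A: point load 171.25 at a = 6: Pab(L + b)/(6LEI) = 685/EI
  at B: point load 171.25 at a = 6: Pab(L + a)/(6LEI) = 856.2/EI
  θ_A0 = 685/EI,  θ_B0 = 856.2/EI
Flexibility coefficients: a unit moment at one end gives L/(3EI) there and L/(6EI) at the far end, so f₁₁ = f₂₂ = 3/EI and f₁₂ = f₂₁ = 1.5/EI.
Compatibility — zero rotation at each built-in end:
  3 M_A + 1.5 M_B = 685
  1.5 M_A + 3 M_B = 856.2
Solving the pair gives M_A = 114.2 kN·m and M_B = 228.3 kN·m (hogging).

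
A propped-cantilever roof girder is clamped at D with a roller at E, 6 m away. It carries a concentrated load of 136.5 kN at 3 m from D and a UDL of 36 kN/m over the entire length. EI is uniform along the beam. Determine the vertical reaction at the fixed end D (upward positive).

Choose R_E as the redundant. The primary structure is the cantilever fixed at D.
Primary-structure tip deflection at E by superposition:
  point load 136.5 at a = 3: Pa²(3L − a)/(6EI) = 3071/EI
  UDL 36: wL⁴/(8EI) = 5832/EI
  δ_0 = 8903/EI
Tip deflection under a unit load at E: L³/(3EI) = 72/EI.
Compatibility at E: δ_0 − R_E·δ_{EE} = 0, so R_E = 8903/72 = 123.7 kN.
Vertical equilibrium: R_D = ΣP − R_E = 352.5 − 123.7 = 228.8 kN.

R_D = 228.8 kN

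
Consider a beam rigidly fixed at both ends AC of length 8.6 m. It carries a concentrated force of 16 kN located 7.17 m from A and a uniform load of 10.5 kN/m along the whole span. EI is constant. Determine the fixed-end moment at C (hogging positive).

Release both end moments; the primary structure is a simply-supported span AC with redundants M_A and M_C.
End rotations of the released simple span under the applied load (×1/EI):
  at A: point load 16 at a = 7.17: Pab(L + b)/(6LEI) = 31.89/EI
  at C: point load 16 at a = 7.17: Pab(L + a)/(6LEI) = 50.14/EI
  at A: UDL 10.5: wL³/(24EI) = 278.3/EI
  at C: UDL 10.5: wL³/(24EI) = 278.3/EI
  θ_A0 = 310.2/EI,  θ_C0 = 328.4/EI
Flexibility coefficients: a unit moment at one end gives L/(3EI) there and L/(6EI) at the far end, so f₁₁ = f₂₂ = 2.867/EI and f₁₂ = f₂₁ = 1.433/EI.
Compatibility — zero rotation at each built-in end:
  2.867 M_A + 1.433 M_C = 310.2
  1.433 M_A + 2.867 M_C = 328.4
Solving the pair gives M_A = 67.89 kN·m and M_C = 80.62 kN·m (hogging).

M_C = 80.62 kN·m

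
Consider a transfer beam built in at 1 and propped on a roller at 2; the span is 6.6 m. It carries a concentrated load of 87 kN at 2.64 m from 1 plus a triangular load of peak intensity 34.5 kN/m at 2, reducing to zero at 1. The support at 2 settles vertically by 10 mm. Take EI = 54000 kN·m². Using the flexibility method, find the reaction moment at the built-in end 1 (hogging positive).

M_1 = 235.1 kN·m

Remove the prop at 2; the released (primary) structure is a cantilever built in at 1.
Deflection at 2 on the released cantilever, summing each load's contribution:
  point load 87 at a = 2.64: Pa²(3L − a)/(6EI) = 1734/EI
  triangular load, peak 34.5 at the free end: 11w₀L⁴/(120EI) = 6001/EI
  δ_0 = 7735/EI
Tip deflection under a unit load at 2: L³/(3EI) = 95.83/EI.
With EI = 54000 kN·m²: δ_0 = 0.14324 m and δ_{22} = 0.001775 m/kN.
Compatibility — the beam at 2 must follow the support down by 0.01 m: δ_0 − R_2·δ_{22} = 0.01, so R_2 = (0.14324 − 0.01)/0.001775 = 75.08 kN.
Moment equilibrium about 1: M_1 = Σ(load moments about 1) − R_2·L = 730.6 − 75.08×6.6 = 235.1 kN·m.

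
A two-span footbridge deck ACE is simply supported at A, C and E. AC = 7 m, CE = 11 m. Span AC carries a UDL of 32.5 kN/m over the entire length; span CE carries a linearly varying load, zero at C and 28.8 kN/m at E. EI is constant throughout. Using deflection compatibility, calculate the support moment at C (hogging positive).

M_C = 201.6 kN·m

Take M_C as the redundant. Released structure: two simple spans AC and CE with a hinge at C.
End slopes at the hinge C, treating each span as simply supported:
  span AC: UDL 32.5: wL³/(24EI) = 464.5/EI
  span CE: triangular load, peak 28.8: 7w₀L³/(360EI) = 745.4/EI
  relative rotation θ_0 = (464.5 + 745.4)/EI = 1210/EI
A unit hogging moment at C produces rotation L₁/(3EI) + L₂/(3EI) = 6/EI.
Slope continuity at C: θ_0 = M_C·6/EI, so M_C = 1210/6 = 201.6 kN·m (hogging).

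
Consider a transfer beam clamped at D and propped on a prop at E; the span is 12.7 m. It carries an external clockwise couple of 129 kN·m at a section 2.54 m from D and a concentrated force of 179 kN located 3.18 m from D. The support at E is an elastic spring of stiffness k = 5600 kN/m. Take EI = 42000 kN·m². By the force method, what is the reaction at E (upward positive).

Choose R_E as the redundant. The primary structure is the cantilever fixed at D.
Downward deflection at the released point E due to the loads:
  clockwise couple 129 at a = 2.54: M₀a(2L − a)/(2EI) = 3745/EI
  point load 179 at a = 3.18: Pa²(3L − a)/(6EI) = 10535/EI
  δ_0 = 14280/EI
Tip deflection under a unit load at E: L³/(3EI) = 682.8/EI.
With EI = 42000 kN·m²: δ_0 = 0.34 m and δ_{EE} = 0.016257 m/kN.
Compatibility — the spring shortens by R_E/k under the reaction it provides: δ_0 − R_E·δ_{EE} = R_E/k. With 1/k = 0.000179 m/kN, R_E = δ_0 / (δ_{EE} + 1/k) = 0.34 / (0.016257 + 0.000179) = 20.69 kN.

R_E = 20.69 kN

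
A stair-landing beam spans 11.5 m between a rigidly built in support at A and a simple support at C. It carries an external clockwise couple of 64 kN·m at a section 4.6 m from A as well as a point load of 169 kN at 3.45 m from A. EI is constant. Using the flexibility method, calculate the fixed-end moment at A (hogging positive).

M_A = 349.5 kN·m

Choose R_C as the redundant. The primary structure is the cantilever fixed at A.
Free-end deflection of the primary structure under the applied loading (downward +):
  clockwise couple 64 at a = 4.6: M₀a(2L − a)/(2EI) = 2708/EI
  point load 169 at a = 3.45: Pa²(3L − a)/(6EI) = 10410/EI
  δ_0 = 13118/EI
Tip deflection under a unit load at C: L³/(3EI) = 507/EI.
Compatibility at C: δ_0 − R_C·δ_{CC} = 0, so R_C = 13118/507 = 25.88 kN.
Moment equilibrium about A: M_A = Σ(load moments about A) − R_C·L = 647 − 25.88×11.5 = 349.5 kN·m.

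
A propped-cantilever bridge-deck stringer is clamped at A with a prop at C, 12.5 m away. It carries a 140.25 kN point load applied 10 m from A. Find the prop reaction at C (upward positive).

R_C = 98.74 kN

Remove the prop at C; the released (primary) structure is a cantilever built in at A.
Free-end deflection of the primary structure under the applied loading (downward +):
  point load 140.25 at a = 10: Pa²(3L − a)/(6EI) = 64281/EI
Tip deflection under a unit load at C: L³/(3EI) = 651/EI.
The prop prevents deflection at C: R_C = δ_0/δ_{CC} = 64281/651 = 98.74 kN.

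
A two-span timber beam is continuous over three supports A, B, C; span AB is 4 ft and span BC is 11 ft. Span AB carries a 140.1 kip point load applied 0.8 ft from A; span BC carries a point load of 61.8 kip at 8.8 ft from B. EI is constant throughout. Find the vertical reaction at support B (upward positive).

Insert a hinge at B; M_B is the redundant, and each span becomes simply supported.
Rotations at B on the released spans (each span's end-slope, ×1/EI):
  span AB: point load 140.1 at a = 0.8: Pab(L + a)/(6LEI) = 71.73/EI
  span BC: point load 61.8 at a = 8.8: Pab(L + b)/(6LEI) = 239.3/EI
  relative rotation θ_0 = (71.73 + 239.3)/EI = 311/EI
A unit hogging moment at B produces rotation L₁/(3EI) + L₂/(3EI) = 5/EI.
Slope continuity at B: θ_0 = M_B·5/EI, so M_B = 311/5 = 62.2 kip·ft (hogging).
Span AB, ΣM about A with M_B applied at B: R_B^{AB}·4 = 112.1 + 62.2, so R_B^{AB} = 43.57 kip and R_A = 140.1 − 43.57 = 96.53 kip.
Span BC, ΣM about C: R_B^{BC}·11 = 136 + 62.2, so R_B^{BC} = 18.01 kip and R_C = 61.8 − 18.01 = 43.79 kip.
R_B = 43.57 + 18.01 = 61.59 kip.

R_B = 61.59 kip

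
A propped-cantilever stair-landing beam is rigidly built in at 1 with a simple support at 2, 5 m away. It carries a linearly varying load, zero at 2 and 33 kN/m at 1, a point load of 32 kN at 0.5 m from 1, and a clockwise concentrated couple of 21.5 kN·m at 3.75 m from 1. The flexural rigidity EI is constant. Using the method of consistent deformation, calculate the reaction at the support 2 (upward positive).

Remove the prop at 2; the released (primary) structure is a cantilever built in at 1.
Deflection at 2 on the released cantilever, summing each load's contribution:
  triangular load, peak 33 at the fixed end: w₀L⁴/(30EI) = 687.5/EI
  point load 32 at a = 0.5: Pa²(3L − a)/(6EI) = 19.33/EI
  clockwise couple 21.5 at a = 3.75: M₀a(2L − a)/(2EI) = 252/EI
  δ_0 = 958.8/EI
Tip deflection under a unit load at 2: L³/(3EI) = 41.67/EI.
The prop prevents deflection at 2: R_2 = δ_0/δ_{22} = 958.8/41.67 = 23.01 kN.

R_2 = 23.01 kN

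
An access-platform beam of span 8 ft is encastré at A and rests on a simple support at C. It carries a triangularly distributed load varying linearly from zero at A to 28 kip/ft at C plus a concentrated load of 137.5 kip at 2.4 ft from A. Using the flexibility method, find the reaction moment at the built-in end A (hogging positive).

Remove the prop at C; the released (primary) structure is a cantilever built in at A.
Free-end deflection of the primary structure under the applied loading (downward +):
  triangular load, peak 28 at the free end: 11w₀L⁴/(120EI) = 10513/EI
  point load 137.5 at a = 2.4: Pa²(3L − a)/(6EI) = 2851/EI
  δ_0 = 13364/EI
Flexibility coefficient — unit upward force at C: δ_{CC} = L³/(3EI) = 170.7/EI.
The prop prevents deflection at C: R_C = δ_0/δ_{CC} = 13364/170.7 = 78.31 kip.
Moment equilibrium about A: M_A = Σ(load moments about A) − R_C·L = 927.3 − 78.31×8 = 300.9 kip·ft.

M_A = 300.9 kip·ft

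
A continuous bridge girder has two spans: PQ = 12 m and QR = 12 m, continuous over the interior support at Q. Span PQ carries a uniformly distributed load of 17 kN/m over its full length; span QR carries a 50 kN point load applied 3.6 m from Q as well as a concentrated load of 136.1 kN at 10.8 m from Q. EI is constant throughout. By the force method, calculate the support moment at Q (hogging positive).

M_Q = 247 kN·m

Take M_Q as the redundant. Released structure: two simple spans PQ and QR with a hinge at Q.
End slopes at the hinge Q, treating each span as simply supported:
  span PQ: UDL 17: wL³/(24EI) = 1224/EI
  span QR: point load 50 at a = 3.6: Pab(L + b)/(6LEI) = 428.4/EI
  span QR: point load 136.1 at a = 10.8: Pab(L + b)/(6LEI) = 323.4/EI
  relative rotation θ_0 = (1224 + 751.8)/EI = 1976/EI
A unit hogging moment at Q produces rotation L₁/(3EI) + L₂/(3EI) = 8/EI.
Compatibility: M_Q·(L₁+L₂)/(3EI) = θ_0, giving M_Q = 247 kN·m (hogging).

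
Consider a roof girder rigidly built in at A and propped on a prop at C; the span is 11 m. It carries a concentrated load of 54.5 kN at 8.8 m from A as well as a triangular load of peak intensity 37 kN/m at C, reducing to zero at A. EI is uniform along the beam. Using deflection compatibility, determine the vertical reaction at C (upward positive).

R_C = 150.3 kN

Release the roller at C. Primary structure: cantilever fixed at A.
Deflection at C on the released cantilever, summing each load's contribution:
  point load 54.5 at a = 8.8: Pa²(3L − a)/(6EI) = 17023/EI
  triangular load, peak 37 at the free end: 11w₀L⁴/(120EI) = 49657/EI
  δ_0 = 66680/EI
Tip deflection under a unit load at C: L³/(3EI) = 443.7/EI.
Compatibility at C: δ_0 − R_C·δ_{CC} = 0, so R_C = 66680/443.7 = 150.3 kN.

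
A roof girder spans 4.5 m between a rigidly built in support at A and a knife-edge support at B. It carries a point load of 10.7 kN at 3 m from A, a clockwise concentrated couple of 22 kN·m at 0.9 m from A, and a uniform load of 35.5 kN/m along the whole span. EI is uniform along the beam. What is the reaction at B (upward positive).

Remove the prop at B; the released (primary) structure is a cantilever built in at A.
Primary-structure tip deflection at B by superposition:
  point load 10.7 at a = 3: Pa²(3L − a)/(6EI) = 168.5/EI
  clockwise couple 22 at a = 0.9: M₀a(2L − a)/(2EI) = 80.19/EI
  UDL 35.5: wL⁴/(8EI) = 1820/EI
  δ_0 = 2068/EI
Tip deflection under a unit load at B: L³/(3EI) = 30.38/EI.
The prop prevents deflection at B: R_B = δ_0/δ_{BB} = 2068/30.38 = 68.09 kN.

R_B = 68.09 kN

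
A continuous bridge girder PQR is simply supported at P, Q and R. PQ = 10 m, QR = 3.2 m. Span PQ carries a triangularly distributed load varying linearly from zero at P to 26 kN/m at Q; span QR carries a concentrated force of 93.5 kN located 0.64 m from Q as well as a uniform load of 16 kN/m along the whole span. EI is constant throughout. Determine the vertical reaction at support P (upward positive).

R_P = 28.66 kN

Release continuity at Q by inserting a hinge; the redundant is the internal moment M_Q. The primary structure is two simply-supported spans PQ and QR.
Discontinuity in slope at Q on the released structure — sum the simple-span end rotations:
  span PQ: triangular load, peak 26: w₀L³/(45EI) = 577.8/EI
  span QR: point load 93.5 at a = 0.64: Pab(L + b)/(6LEI) = 45.96/EI
  span QR: UDL 16: wL³/(24EI) = 21.85/EI
  relative rotation θ_0 = (577.8 + 67.8)/EI = 645.6/EI
A unit hogging moment at Q produces rotation L₁/(3EI) + L₂/(3EI) = 4.4/EI.
Compatibility: M_Q·(L₁+L₂)/(3EI) = θ_0, giving M_Q = 146.7 kN·m (hogging).
Span PQ, ΣM about P with M_Q applied at Q: R_Q^{PQ}·10 = 866.7 + 146.7, so R_Q^{PQ} = 101.3 kN and R_P = 130 − 101.3 = 28.66 kN.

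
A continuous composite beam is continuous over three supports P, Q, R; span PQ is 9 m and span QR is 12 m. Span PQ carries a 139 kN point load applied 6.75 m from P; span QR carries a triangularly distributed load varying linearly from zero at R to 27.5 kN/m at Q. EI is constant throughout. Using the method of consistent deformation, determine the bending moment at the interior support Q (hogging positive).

M_Q = 238.8 kN·m

Release continuity at Q by inserting a hinge; the redundant is the internal moment M_Q. The primary structure is two simply-supported spans PQ and QR.
End slopes at the hinge Q, treating each span as simply supported:
  span PQ: point load 139 at a = 6.75: Pab(L + a)/(6LEI) = 615.7/EI
  span QR: triangular load, peak 27.5: w₀L³/(45EI) = 1056/EI
  relative rotation θ_0 = (615.7 + 1056)/EI = 1672/EI
A unit hogging moment at Q produces rotation L₁/(3EI) + L₂/(3EI) = 7/EI.
Compatibility: M_Q·(L₁+L₂)/(3EI) = θ_0, giving M_Q = 238.8 kN·m (hogging).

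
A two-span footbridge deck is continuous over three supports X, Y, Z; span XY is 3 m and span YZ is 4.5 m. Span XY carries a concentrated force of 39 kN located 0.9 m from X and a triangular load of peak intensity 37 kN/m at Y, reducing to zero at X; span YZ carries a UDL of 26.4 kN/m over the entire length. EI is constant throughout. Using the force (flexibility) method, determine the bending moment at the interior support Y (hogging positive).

Insert a hinge at Y; M_Y is the redundant, and each span becomes simply supported.
Discontinuity in slope at Y on the released structure — sum the simple-span end rotations:
  span XY: point load 39 at a = 0.9: Pab(L + a)/(6LEI) = 15.97/EI
  span XY: triangular load, peak 37: w₀L³/(45EI) = 22.2/EI
  span YZ: UDL 26.4: wL³/(24EI) = 100.2/EI
  relative rotation θ_0 = (38.17 + 100.2)/EI = 138.4/EI
A unit hogging moment at Y produces rotation L₁/(3EI) + L₂/(3EI) = 2.5/EI.
Slope continuity at Y: θ_0 = M_Y·2.5/EI, so M_Y = 138.4/2.5 = 55.36 kN·m (hogging).

M_Y = 55.36 kN·m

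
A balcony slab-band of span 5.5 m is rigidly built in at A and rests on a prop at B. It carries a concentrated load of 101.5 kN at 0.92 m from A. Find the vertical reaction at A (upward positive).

Choose R_B as the redundant. The primary structure is the cantilever fixed at A.
Deflection at B on the released cantilever, summing each load's contribution:
  point load 101.5 at a = 0.92: Pa²(3L − a)/(6EI) = 223.1/EI
Flexibility coefficient — unit upward force at B: δ_{BB} = L³/(3EI) = 55.46/EI.
The prop prevents deflection at B: R_B = δ_0/δ_{BB} = 223.1/55.46 = 4.022 kN.
Vertical equilibrium: R_A = ΣP − R_B = 101.5 − 4.022 = 97.48 kN.

R_A = 97.48 kN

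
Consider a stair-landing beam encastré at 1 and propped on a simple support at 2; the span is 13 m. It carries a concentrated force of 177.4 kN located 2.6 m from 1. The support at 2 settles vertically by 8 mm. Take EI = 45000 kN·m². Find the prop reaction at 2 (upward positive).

R_2 = 9.443 kN

Release the roller at 2. Primary structure: cantilever fixed at 1.
Deflection at 2 on the released cantilever, summing each load's contribution:
  point load 177.4 at a = 2.6: Pa²(3L − a)/(6EI) = 7275/EI
Flexibility coefficient — unit upward force at 2: δ_{22} = L³/(3EI) = 732.3/EI.
With EI = 45000 kN·m²: δ_0 = 0.16167 m and δ_{22} = 0.016274 m/kN.
Compatibility — the beam at 2 must follow the support down by 0.008 m: δ_0 − R_2·δ_{22} = 0.008, so R_2 = (0.16167 − 0.008)/0.016274 = 9.443 kN.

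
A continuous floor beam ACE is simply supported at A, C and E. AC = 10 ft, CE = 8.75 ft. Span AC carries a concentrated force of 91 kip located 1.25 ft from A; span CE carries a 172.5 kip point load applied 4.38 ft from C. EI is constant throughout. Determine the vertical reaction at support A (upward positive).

R_A = 63.44 kip

Insert a hinge at C; M_C is the redundant, and each span becomes simply supported.
End slopes at the hinge C, treating each span as simply supported:
  span AC: point load 91 at a = 1.25: Pab(L + a)/(6LEI) = 186.6/EI
  span CE: point load 172.5 at a = 4.38: Pab(L + b)/(6LEI) = 825.1/EI
  relative rotation θ_0 = (186.6 + 825.1)/EI = 1012/EI
A unit hogging moment at C produces rotation L₁/(3EI) + L₂/(3EI) = 6.25/EI.
Slope continuity at C: θ_0 = M_C·6.25/EI, so M_C = 1012/6.25 = 161.9 kip·ft (hogging).
Span AC, ΣM about A with M_C applied at C: R_C^{AC}·10 = 113.8 + 161.9, so R_C^{AC} = 27.56 kip and R_A = 91 − 27.56 = 63.44 kip.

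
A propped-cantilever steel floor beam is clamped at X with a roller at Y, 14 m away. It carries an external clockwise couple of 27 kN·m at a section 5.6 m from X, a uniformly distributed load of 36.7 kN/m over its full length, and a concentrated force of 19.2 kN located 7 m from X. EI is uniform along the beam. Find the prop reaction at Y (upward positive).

Take the reaction at Y as the redundant and release it; the primary structure is a cantilever fixed at X.
Primary-structure tip deflection at Y by superposition:
  clockwise couple 27 at a = 5.6: M₀a(2L − a)/(2EI) = 1693/EI
  UDL 36.7: wL⁴/(8EI) = 176233/EI
  point load 19.2 at a = 7: Pa²(3L − a)/(6EI) = 5488/EI
  δ_0 = 183415/EI
Flexibility coefficient — unit upward force at Y: δ_{YY} = L³/(3EI) = 914.7/EI.
Compatibility at Y: δ_0 − R_Y·δ_{YY} = 0, so R_Y = 183415/914.7 = 200.5 kN.

R_Y = 200.5 kN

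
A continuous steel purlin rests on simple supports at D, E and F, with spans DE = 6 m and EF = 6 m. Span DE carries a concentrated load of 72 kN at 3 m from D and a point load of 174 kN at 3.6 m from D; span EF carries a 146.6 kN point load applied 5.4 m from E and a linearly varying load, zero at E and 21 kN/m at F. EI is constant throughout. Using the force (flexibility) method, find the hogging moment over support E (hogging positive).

Take M_E as the redundant. Released structure: two simple spans DE and EF with a hinge at E.
Discontinuity in slope at E on the released structure — sum the simple-span end rotations:
  span DE: point load 72 at a = 3: Pab(L + a)/(6LEI) = 162/EI
  span DE: point load 174 at a = 3.6: Pab(L + a)/(6LEI) = 400.9/EI
  span EF: point load 146.6 at a = 5.4: Pab(L + b)/(6LEI) = 87.08/EI
  span EF: triangular load, peak 21: 7w₀L³/(360EI) = 88.2/EI
  relative rotation θ_0 = (562.9 + 175.3)/EI = 738.2/EI
A unit hogging moment at E produces rotation L₁/(3EI) + L₂/(3EI) = 4/EI.
Slope continuity at E: θ_0 = M_E·4/EI, so M_E = 738.2/4 = 184.5 kN·m (hogging).

M_E = 184.5 kN·m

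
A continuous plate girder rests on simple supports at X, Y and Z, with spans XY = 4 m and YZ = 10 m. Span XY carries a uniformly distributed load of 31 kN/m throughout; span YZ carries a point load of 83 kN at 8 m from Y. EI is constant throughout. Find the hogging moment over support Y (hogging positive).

M_Y = 74.63 kN·m

Take M_Y as the redundant. Released structure: two simple spans XY and YZ with a hinge at Y.
Discontinuity in slope at Y on the released structure — sum the simple-span end rotations:
  span XY: UDL 31: wL³/(24EI) = 82.67/EI
  span YZ: point load 83 at a = 8: Pab(L + b)/(6LEI) = 265.6/EI
  relative rotation θ_0 = (82.67 + 265.6)/EI = 348.3/EI
A unit hogging moment at Y produces rotation L₁/(3EI) + L₂/(3EI) = 4.667/EI.
Slope continuity at Y: θ_0 = M_Y·4.667/EI, so M_Y = 348.3/4.667 = 74.63 kN·m (hogging).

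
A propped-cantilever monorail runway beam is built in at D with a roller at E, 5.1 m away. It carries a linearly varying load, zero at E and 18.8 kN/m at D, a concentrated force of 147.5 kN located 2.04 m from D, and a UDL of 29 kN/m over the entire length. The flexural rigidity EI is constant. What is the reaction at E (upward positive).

Remove the prop at E; the released (primary) structure is a cantilever built in at D.
Downward deflection at the released point E due to the loads:
  triangular load, peak 18.8 at the fixed end: w₀L⁴/(30EI) = 424/EI
  point load 147.5 at a = 2.04: Pa²(3L − a)/(6EI) = 1357/EI
  UDL 29: wL⁴/(8EI) = 2452/EI
  δ_0 = 4233/EI
Tip deflection under a unit load at E: L³/(3EI) = 44.22/EI.
Compatibility at E: δ_0 − R_E·δ_{EE} = 0, so R_E = 4233/44.22 = 95.73 kN.

R_E = 95.73 kN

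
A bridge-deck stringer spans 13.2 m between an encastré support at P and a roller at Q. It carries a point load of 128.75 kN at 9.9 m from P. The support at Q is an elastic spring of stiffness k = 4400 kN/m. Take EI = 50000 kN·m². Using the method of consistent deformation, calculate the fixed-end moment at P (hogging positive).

M_P = 214.9 kN·m

Remove the prop at Q; the released (primary) structure is a cantilever built in at P.
Primary-structure tip deflection at Q by superposition:
  point load 128.75 at a = 9.9: Pa²(3L − a)/(6EI) = 62463/EI
Tip deflection under a unit load at Q: L³/(3EI) = 766.7/EI.
With EI = 50000 kN·m²: δ_0 = 1.2493 m and δ_{QQ} = 0.015333 m/kN.
Compatibility — the spring shortens by R_Q/k under the reaction it provides: δ_0 − R_Q·δ_{QQ} = R_Q/k. With 1/k = 0.000227 m/kN, R_Q = δ_0 / (δ_{QQ} + 1/k) = 1.2493 / (0.015333 + 0.000227) = 80.28 kN.
Moment equilibrium about P: M_P = Σ(load moments about P) − R_Q·L = 1275 − 80.28×13.2 = 214.9 kN·m.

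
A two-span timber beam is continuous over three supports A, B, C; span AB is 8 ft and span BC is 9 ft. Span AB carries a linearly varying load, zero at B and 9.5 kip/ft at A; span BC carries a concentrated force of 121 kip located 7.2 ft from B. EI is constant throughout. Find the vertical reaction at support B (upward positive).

R_B = 53.88 kip

Insert a hinge at B; M_B is the redundant, and each span becomes simply supported.
Discontinuity in slope at B on the released structure — sum the simple-span end rotations:
  span AB: triangular load, peak 9.5: 7w₀L³/(360EI) = 94.58/EI
  span BC: point load 121 at a = 7.2: Pab(L + b)/(6LEI) = 313.6/EI
  relative rotation θ_0 = (94.58 + 313.6)/EI = 408.2/EI
A unit hogging moment at B produces rotation L₁/(3EI) + L₂/(3EI) = 5.667/EI.
Compatibility: M_B·(L₁+L₂)/(3EI) = θ_0, giving M_B = 72.04 kip·ft (hogging).
Span AB, ΣM about A with M_B applied at B: R_B^{AB}·8 = 101.3 + 72.04, so R_B^{AB} = 21.67 kip and R_A = 38 − 21.67 = 16.33 kip.
Span BC, ΣM about C: R_B^{BC}·9 = 217.8 + 72.04, so R_B^{BC} = 32.2 kip and R_C = 121 − 32.2 = 88.8 kip.
R_B = 21.67 + 32.2 = 53.88 kip.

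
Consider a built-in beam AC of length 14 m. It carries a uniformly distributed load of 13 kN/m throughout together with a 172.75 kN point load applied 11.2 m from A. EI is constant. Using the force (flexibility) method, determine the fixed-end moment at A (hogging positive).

Take the two fixed-end moments M_A, M_C as redundants; the released structure is the simple span AC.
Simple-span end rotations at A and C under the given loads:
  at A: UDL 13: wL³/(24EI) = 1486/EI
  at C: UDL 13: wL³/(24EI) = 1486/EI
  at A: point load 172.75 at a = 11.2: Pab(L + b)/(6LEI) = 1083/EI
  at C: point load 172.75 at a = 11.2: Pab(L + a)/(6LEI) = 1625/EI
  θ_A0 = 2570/EI,  θ_C0 = 3112/EI
Flexibility coefficients: a unit moment at one end gives L/(3EI) there and L/(6EI) at the far end, so f₁₁ = f₂₂ = 4.667/EI and f₁₂ = f₂₁ = 2.333/EI.
Compatibility — zero rotation at each built-in end:
  4.667 M_A + 2.333 M_C = 2570
  2.333 M_A + 4.667 M_C = 3112
Solving the pair gives M_A = 289.7 kN·m and M_C = 521.9 kN·m (hogging).

M_A = 289.7 kN·m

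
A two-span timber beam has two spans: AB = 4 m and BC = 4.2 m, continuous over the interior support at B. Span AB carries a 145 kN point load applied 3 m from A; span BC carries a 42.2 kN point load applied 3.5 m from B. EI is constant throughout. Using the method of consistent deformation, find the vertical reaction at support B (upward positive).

Insert a hinge at B; M_B is the redundant, and each span becomes simply supported.
Discontinuity in slope at B on the released structure — sum the simple-span end rotations:
  span AB: point load 145 at a = 3: Pab(L + a)/(6LEI) = 126.9/EI
  span BC: point load 42.2 at a = 3.5: Pab(L + b)/(6LEI) = 20.1/EI
  relative rotation θ_0 = (126.9 + 20.1)/EI = 147/EI
A unit hogging moment at B produces rotation L₁/(3EI) + L₂/(3EI) = 2.733/EI.
Compatibility: M_B·(L₁+L₂)/(3EI) = θ_0, giving M_B = 53.77 kN·m (hogging).
Span AB, ΣM about A with M_B applied at B: R_B^{AB}·4 = 435 + 53.77, so R_B^{AB} = 122.2 kN and R_A = 145 − 122.2 = 22.81 kN.
Span BC, ΣM about C: R_B^{BC}·4.2 = 29.54 + 53.77, so R_B^{BC} = 19.84 kN and R_C = 42.2 − 19.84 = 22.36 kN.
R_B = 122.2 + 19.84 = 142 kN.

R_B = 142 kN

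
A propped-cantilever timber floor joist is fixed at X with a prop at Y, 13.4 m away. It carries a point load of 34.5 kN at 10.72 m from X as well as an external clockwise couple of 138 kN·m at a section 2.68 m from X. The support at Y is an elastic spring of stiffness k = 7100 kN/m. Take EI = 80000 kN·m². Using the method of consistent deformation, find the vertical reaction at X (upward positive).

Choose R_Y as the redundant. The primary structure is the cantilever fixed at X.
Downward deflection at the released point Y due to the loads:
  point load 34.5 at a = 10.72: Pa²(3L − a)/(6EI) = 19480/EI
  clockwise couple 138 at a = 2.68: M₀a(2L − a)/(2EI) = 4460/EI
  δ_0 = 23940/EI
Tip deflection under a unit load at Y: L³/(3EI) = 802/EI.
With EI = 80000 kN·m²: δ_0 = 0.29925 m and δ_{YY} = 0.010025 m/kN.
Compatibility — the spring shortens by R_Y/k under the reaction it provides: δ_0 − R_Y·δ_{YY} = R_Y/k. With 1/k = 0.000141 m/kN, R_Y = δ_0 / (δ_{YY} + 1/k) = 0.29925 / (0.010025 + 0.000141) = 29.44 kN.
Vertical equilibrium: R_X = ΣP − R_Y = 34.5 − 29.44 = 5.064 kN.

R_X = 5.064 kN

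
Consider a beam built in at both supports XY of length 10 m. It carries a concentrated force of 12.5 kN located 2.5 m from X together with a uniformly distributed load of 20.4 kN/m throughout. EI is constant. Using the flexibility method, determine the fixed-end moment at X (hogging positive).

M_X = 187.6 kN·m

Release both end moments; the primary structure is a simply-supported span XY with redundants M_X and M_Y.
Simple-span end rotations at X and Y under the given loads:
  at X: point load 12.5 at a = 2.5: Pab(L + b)/(6LEI) = 68.36/EI
  at Y: point load 12.5 at a = 2.5: Pab(L + a)/(6LEI) = 48.83/EI
  at X: UDL 20.4: wL³/(24EI) = 850/EI
  at Y: UDL 20.4: wL³/(24EI) = 850/EI
  θ_X0 = 918.4/EI,  θ_Y0 = 898.8/EI
Flexibility coefficients: a unit moment at one end gives L/(3EI) there and L/(6EI) at the far end, so f₁₁ = f₂₂ = 3.333/EI and f₁₂ = f₂₁ = 1.667/EI.
Compatibility — zero rotation at each built-in end:
  3.333 M_X + 1.667 M_Y = 918.4
  1.667 M_X + 3.333 M_Y = 898.8
Solving the pair gives M_X = 187.6 kN·m and M_Y = 175.9 kN·m (hogging).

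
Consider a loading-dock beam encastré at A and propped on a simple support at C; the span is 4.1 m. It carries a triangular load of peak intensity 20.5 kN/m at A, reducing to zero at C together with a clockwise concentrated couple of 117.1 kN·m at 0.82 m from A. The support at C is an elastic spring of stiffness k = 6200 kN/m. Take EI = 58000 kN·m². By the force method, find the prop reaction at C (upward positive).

R_C = 16.93 kN

Take the reaction at C as the redundant and release it; the primary structure is a cantilever fixed at A.
Downward deflection at the released point C due to the loads:
  triangular load, peak 20.5 at the fixed end: w₀L⁴/(30EI) = 193.1/EI
  clockwise couple 117.1 at a = 0.82: M₀a(2L − a)/(2EI) = 354.3/EI
  δ_0 = 547.4/EI
Tip deflection under a unit load at C: L³/(3EI) = 22.97/EI.
With EI = 58000 kN·m²: δ_0 = 0.009438 m and δ_{CC} = 0.000396 m/kN.
Compatibility — the spring shortens by R_C/k under the reaction it provides: δ_0 − R_C·δ_{CC} = R_C/k. With 1/k = 0.000161 m/kN, R_C = δ_0 / (δ_{CC} + 1/k) = 0.009438 / (0.000396 + 0.000161) = 16.93 kN.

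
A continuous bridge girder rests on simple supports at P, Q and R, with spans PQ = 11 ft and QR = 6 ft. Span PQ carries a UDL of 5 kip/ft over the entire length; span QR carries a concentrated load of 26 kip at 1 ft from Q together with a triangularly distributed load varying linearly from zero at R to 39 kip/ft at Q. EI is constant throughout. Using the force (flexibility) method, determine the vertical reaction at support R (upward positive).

R_R = 28.5 kip

Insert a hinge at Q; M_Q is the redundant, and each span becomes simply supported.
End slopes at the hinge Q, treating each span as simply supported:
  span PQ: UDL 5: wL³/(24EI) = 277.3/EI
  span QR: point load 26 at a = 1: Pab(L + b)/(6LEI) = 39.72/EI
  span QR: triangular load, peak 39: w₀L³/(45EI) = 187.2/EI
  relative rotation θ_0 = (277.3 + 226.9)/EI = 504.2/EI
A unit hogging moment at Q produces rotation L₁/(3EI) + L₂/(3EI) = 5.667/EI.
Compatibility: M_Q·(L₁+L₂)/(3EI) = θ_0, giving M_Q = 88.98 kip·ft (hogging).
Span QR, ΣM about R: R_Q^{QR}·6 = 598 + 88.98, so R_Q^{QR} = 114.5 kip and R_R = 143 − 114.5 = 28.5 kip.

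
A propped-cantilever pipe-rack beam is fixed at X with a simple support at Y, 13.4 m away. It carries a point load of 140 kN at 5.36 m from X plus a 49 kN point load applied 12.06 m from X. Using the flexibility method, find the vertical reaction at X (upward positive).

R_X = 118.2 kN

Take the reaction at Y as the redundant and release it; the primary structure is a cantilever fixed at X.
Downward deflection at the released point Y due to the loads:
  point load 140 at a = 5.36: Pa²(3L − a)/(6EI) = 23355/EI
  point load 49 at a = 12.06: Pa²(3L − a)/(6EI) = 33424/EI
  δ_0 = 56780/EI
Tip deflection under a unit load at Y: L³/(3EI) = 802/EI.
The prop prevents deflection at Y: R_Y = δ_0/δ_{YY} = 56780/802 = 70.79 kN.
Vertical equilibrium: R_X = ΣP − R_Y = 189 − 70.79 = 118.2 kN.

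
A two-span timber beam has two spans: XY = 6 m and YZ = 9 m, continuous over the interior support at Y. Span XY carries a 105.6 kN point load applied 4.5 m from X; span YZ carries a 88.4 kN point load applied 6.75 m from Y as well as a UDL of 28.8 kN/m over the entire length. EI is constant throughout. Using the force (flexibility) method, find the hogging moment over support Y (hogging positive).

M_Y = 272.5 kN·m

Release continuity at Y by inserting a hinge; the redundant is the internal moment M_Y. The primary structure is two simply-supported spans XY and YZ.
Rotations at Y on the released spans (each span's end-slope, ×1/EI):
  span XY: point load 105.6 at a = 4.5: Pab(L + a)/(6LEI) = 207.9/EI
  span YZ: point load 88.4 at a = 6.75: Pab(L + b)/(6LEI) = 279.7/EI
  span YZ: UDL 28.8: wL³/(24EI) = 874.8/EI
  relative rotation θ_0 = (207.9 + 1155)/EI = 1362/EI
A unit hogging moment at Y produces rotation L₁/(3EI) + L₂/(3EI) = 5/EI.
Compatibility: M_Y·(L₁+L₂)/(3EI) = θ_0, giving M_Y = 272.5 kN·m (hogging).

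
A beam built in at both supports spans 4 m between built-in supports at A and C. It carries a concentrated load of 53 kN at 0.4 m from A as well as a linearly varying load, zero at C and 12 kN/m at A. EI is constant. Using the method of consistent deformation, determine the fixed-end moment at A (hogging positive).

M_A = 26.77 kN·m

Take the two fixed-end moments M_A, M_C as redundants; the released structure is the simple span AC.
On the primary (simply-supported) span, the end slopes from the loading are:
  at A: point load 53 at a = 0.4: Pab(L + b)/(6LEI) = 24.17/EI
  at C: point load 53 at a = 0.4: Pab(L + a)/(6LEI) = 13.99/EI
  at A: triangular load, peak 12: w₀L³/(45EI) = 17.07/EI
  at C: triangular load, peak 12: 7w₀L³/(360EI) = 14.93/EI
  θ_A0 = 41.23/EI,  θ_C0 = 28.93/EI
Flexibility coefficients: a unit moment at one end gives L/(3EI) there and L/(6EI) at the far end, so f₁₁ = f₂₂ = 1.333/EI and f₁₂ = f₂₁ = 0.6667/EI.
Compatibility — zero rotation at each built-in end:
  1.333 M_A + 0.6667 M_C = 41.23
  0.6667 M_A + 1.333 M_C = 28.93
Solving the pair gives M_A = 26.77 kN·m and M_C = 8.308 kN·m (hogging).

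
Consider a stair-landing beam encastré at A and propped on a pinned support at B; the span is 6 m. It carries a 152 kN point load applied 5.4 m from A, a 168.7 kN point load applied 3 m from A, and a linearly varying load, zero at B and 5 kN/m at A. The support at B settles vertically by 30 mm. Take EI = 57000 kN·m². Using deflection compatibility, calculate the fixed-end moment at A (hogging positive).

M_A = 389.4 kN·m

Release the roller at B. Primary structure: cantilever fixed at A.
Free-end deflection of the primary structure under the applied loading (downward +):
  point load 152 at a = 5.4: Pa²(3L − a)/(6EI) = 9308/EI
  point load 168.7 at a = 3: Pa²(3L − a)/(6EI) = 3796/EI
  triangular load, peak 5 at the fixed end: w₀L⁴/(30EI) = 216/EI
  δ_0 = 13320/EI
Tip deflection under a unit load at B: L³/(3EI) = 72/EI.
With EI = 57000 kN·m²: δ_0 = 0.23368 m and δ_{BB} = 0.001263 m/kN.
Compatibility — the beam at B must follow the support down by 0.03 m: δ_0 − R_B·δ_{BB} = 0.03, so R_B = (0.23368 − 0.03)/0.001263 = 161.2 kN.
Moment equilibrium about A: M_A = Σ(load moments about A) − R_B·L = 1357 − 161.2×6 = 389.4 kN·m.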